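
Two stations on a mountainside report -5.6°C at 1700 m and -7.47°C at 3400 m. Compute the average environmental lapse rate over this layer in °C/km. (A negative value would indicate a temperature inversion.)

Γ = −ΔT/Δz = (-5.6 − (-7.47)) / (3400 − 1700) m
  = 1.87°C / 1.7 km = 1.1°C/km

1.1°C/km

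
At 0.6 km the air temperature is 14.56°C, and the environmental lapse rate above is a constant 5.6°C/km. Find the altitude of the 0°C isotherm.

3.2 km

Height above start = (14.56 − 0) / 5.6 = 2.6 km
Altitude = 600 m + 2600 m = 3200 m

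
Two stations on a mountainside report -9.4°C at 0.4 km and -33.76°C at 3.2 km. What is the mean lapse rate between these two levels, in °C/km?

8.7°C/km

Γ = −ΔT/Δz = (-9.4 − (-33.76)) / (3200 − 400) m
  = 24.36°C / 2.8 km = 8.7°C/km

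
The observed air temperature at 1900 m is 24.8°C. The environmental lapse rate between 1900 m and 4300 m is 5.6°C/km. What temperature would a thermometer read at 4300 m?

From 1900 m to 4300 m (environmental): cools by 5.6 × 2.4 = 13.44°C, giving 11.36°C.

11.36°C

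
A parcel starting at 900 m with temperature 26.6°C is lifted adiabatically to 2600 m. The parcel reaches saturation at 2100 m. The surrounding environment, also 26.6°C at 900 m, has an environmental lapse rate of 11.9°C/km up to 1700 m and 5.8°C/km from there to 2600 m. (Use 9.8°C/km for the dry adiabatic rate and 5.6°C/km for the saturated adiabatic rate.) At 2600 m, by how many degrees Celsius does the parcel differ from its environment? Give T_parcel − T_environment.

+0.18°C (parcel warmer than environment)

Parcel:
  900–2100 m, dry: Δz = 1.2 km ⇒ ΔT = -11.76°C; T = 14.84°C
  2100–2600 m, saturated: Δz = 0.5 km ⇒ ΔT = -2.8°C; T = 12.04°C
Environment:
  900–1700 m, environment, lower layer: Δz = 0.8 km ⇒ ΔT = -9.52°C; T = 17.08°C
  1700–2600 m, environment, upper layer: Δz = 0.9 km ⇒ ΔT = -5.22°C; T = 11.86°C
T_parcel − T_env = 12.04 − 11.86 = +0.18°C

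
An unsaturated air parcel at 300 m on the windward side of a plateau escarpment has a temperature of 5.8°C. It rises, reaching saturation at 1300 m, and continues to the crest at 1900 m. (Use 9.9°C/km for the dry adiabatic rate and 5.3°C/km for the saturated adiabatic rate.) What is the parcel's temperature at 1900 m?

From 300 m to 1300 m (dry): cools by 9.9 × 1 = 9.9°C, giving -4.1°C.
From 1300 m to 1900 m (saturated): cools by 5.3 × 0.6 = 3.18°C, giving -7.28°C.

-7.28°C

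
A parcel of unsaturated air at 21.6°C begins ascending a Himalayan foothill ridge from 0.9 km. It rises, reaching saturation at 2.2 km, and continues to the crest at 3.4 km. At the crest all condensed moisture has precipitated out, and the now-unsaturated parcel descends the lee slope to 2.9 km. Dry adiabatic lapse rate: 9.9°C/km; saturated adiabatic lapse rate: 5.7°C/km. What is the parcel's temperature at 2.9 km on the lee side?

6.84°C

From 900 m to 2200 m (dry): cools by 9.9 × 1.3 = 12.87°C, giving 8.73°C.
From 2200 m to 3400 m (saturated): cools by 5.7 × 1.2 = 6.84°C, giving 1.89°C.
From 3400 m to 2900 m (dry descent): warms by 9.9 × 0.5 = 4.95°C, giving 6.84°C.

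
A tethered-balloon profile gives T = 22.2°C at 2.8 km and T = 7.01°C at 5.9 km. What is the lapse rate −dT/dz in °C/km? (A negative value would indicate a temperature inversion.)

Γ = −ΔT/Δz = (22.2 − 7.01) / (5900 − 2800) m
  = 15.19°C / 3.1 km = 4.9°C/km

4.9°C/km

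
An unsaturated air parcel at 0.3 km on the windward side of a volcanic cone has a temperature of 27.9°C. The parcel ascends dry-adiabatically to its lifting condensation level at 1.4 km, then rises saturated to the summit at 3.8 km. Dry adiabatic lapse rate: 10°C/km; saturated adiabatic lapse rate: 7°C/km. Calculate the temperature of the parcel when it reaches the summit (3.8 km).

0.1°C

Dry to 1400 m: -10 × 1.1 km = -11°C, so T = 16.9°C.
Saturated to 3800 m: -7 × 2.4 km = -16.8°C, so T = 0.1°C.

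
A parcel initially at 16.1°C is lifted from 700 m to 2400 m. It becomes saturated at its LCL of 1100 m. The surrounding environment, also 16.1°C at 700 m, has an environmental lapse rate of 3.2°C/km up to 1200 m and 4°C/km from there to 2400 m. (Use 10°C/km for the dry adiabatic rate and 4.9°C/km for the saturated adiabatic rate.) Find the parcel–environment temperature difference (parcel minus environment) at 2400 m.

Parcel:
  700 → 1100 m (dry, 10°C/km): ΔT = -10 × 0.4 = -4°C → T = 12.1°C
  1100 → 2400 m (saturated, 4.9°C/km): ΔT = -4.9 × 1.3 = -6.37°C → T = 5.73°C
Environment:
  700 → 1200 m (environment, lower layer, 3.2°C/km): ΔT = -3.2 × 0.5 = -1.6°C → T = 14.5°C
  1200 → 2400 m (environment, upper layer, 4°C/km): ΔT = -4 × 1.2 = -4.8°C → T = 9.7°C
T_parcel − T_env = 5.73 − 9.7 = -3.97°C

-3.97°C (parcel cooler than environment)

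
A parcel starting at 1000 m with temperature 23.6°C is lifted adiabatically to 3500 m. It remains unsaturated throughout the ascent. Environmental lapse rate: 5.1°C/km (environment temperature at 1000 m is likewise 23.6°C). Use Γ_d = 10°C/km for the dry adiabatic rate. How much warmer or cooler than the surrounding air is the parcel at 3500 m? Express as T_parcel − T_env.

-12.25°C (parcel cooler than environment)

Parcel:
  1000–3500 m, dry: Δz = 2.5 km ⇒ ΔT = -25°C; T = -1.4°C
Environment:
  1000–3500 m, environment: Δz = 2.5 km ⇒ ΔT = -12.75°C; T = 10.85°C
T_parcel − T_env = -1.4 − 10.85 = -12.25°C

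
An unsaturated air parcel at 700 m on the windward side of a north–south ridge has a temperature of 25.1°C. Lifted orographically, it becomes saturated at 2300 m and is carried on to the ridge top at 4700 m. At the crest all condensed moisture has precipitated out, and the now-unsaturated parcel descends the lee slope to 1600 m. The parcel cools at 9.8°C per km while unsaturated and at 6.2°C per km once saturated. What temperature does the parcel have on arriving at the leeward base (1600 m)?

Dry to 2300 m: -9.8 × 1.6 km = -15.68°C, so T = 9.42°C.
Saturated to 4700 m: -6.2 × 2.4 km = -14.88°C, so T = -5.46°C.
Dry descent to 1600 m: +9.8 × 3.1 km = +30.38°C, so T = 24.92°C.

24.92°C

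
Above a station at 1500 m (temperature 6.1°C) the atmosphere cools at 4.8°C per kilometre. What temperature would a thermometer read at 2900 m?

-0.62°C

From 1500 m to 2900 m (environmental): cools by 4.8 × 1.4 = 6.72°C, giving -0.62°C.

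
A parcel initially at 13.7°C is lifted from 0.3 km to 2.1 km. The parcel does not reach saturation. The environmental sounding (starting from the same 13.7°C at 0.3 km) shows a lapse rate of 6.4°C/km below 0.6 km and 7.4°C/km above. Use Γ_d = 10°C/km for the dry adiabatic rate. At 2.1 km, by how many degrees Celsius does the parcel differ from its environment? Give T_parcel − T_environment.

-4.98°C (parcel cooler than environment)

Parcel:
  Dry to 2100 m: -10 × 1.8 km = -18°C, so T = -4.3°C.
Environment:
  Environment, lower layer to 600 m: -6.4 × 0.3 km = -1.92°C, so T = 11.78°C.
  Environment, upper layer to 2100 m: -7.4 × 1.5 km = -11.1°C, so T = 0.68°C.
T_parcel − T_env = -4.3 − 0.68 = -4.98°C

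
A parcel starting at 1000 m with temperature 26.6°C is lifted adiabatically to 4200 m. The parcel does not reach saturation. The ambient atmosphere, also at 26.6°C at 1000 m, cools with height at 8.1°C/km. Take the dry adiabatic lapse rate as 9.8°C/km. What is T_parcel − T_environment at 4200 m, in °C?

-5.44°C (parcel cooler than environment)

Parcel:
  Dry to 4200 m: -9.8 × 3.2 km = -31.36°C, so T = -4.76°C.
Environment:
  Environment to 4200 m: -8.1 × 3.2 km = -25.92°C, so T = 0.68°C.
T_parcel − T_env = -4.76 − 0.68 = -5.44°C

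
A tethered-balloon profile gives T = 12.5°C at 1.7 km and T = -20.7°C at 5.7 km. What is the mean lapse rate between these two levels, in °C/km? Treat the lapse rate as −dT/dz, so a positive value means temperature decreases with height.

Γ = −ΔT/Δz = (12.5 − (-20.7)) / (5700 − 1700) m
  = 33.2°C / 4 km = 8.3°C/km

8.3°C/km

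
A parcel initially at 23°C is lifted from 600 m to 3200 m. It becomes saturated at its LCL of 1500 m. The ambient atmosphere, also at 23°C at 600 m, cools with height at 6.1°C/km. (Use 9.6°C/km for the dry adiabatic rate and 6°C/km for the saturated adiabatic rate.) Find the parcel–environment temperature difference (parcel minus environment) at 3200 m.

Parcel:
  600–1500 m, dry: Δz = 0.9 km ⇒ ΔT = -8.64°C; T = 14.36°C
  1500–3200 m, saturated: Δz = 1.7 km ⇒ ΔT = -10.2°C; T = 4.16°C
Environment:
  600–3200 m, environment: Δz = 2.6 km ⇒ ΔT = -15.86°C; T = 7.14°C
T_parcel − T_env = 4.16 − 7.14 = -2.98°C

-2.98°C (parcel cooler than environment)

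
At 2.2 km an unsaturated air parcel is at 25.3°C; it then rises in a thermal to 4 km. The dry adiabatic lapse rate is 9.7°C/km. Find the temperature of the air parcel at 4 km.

7.84°C

2200–4000 m, dry adiabatic: Δz = 1.8 km ⇒ ΔT = -17.46°C; T = 7.84°C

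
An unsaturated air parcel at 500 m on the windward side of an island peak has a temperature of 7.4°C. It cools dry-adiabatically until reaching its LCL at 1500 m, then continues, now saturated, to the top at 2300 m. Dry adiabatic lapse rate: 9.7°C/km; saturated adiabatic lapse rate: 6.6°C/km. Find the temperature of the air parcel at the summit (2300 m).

-7.58°C

500–1500 m, dry: Δz = 1 km ⇒ ΔT = -9.7°C; T = -2.3°C
1500–2300 m, saturated: Δz = 0.8 km ⇒ ΔT = -5.28°C; T = -7.58°C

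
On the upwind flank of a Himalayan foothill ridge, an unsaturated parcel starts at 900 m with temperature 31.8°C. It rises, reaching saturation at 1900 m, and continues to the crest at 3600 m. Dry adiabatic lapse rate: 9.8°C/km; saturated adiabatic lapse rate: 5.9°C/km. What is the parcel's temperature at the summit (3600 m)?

11.97°C

Dry to 1900 m: -9.8 × 1 km = -9.8°C, so T = 22°C.
Saturated to 3600 m: -5.9 × 1.7 km = -10.03°C, so T = 11.97°C.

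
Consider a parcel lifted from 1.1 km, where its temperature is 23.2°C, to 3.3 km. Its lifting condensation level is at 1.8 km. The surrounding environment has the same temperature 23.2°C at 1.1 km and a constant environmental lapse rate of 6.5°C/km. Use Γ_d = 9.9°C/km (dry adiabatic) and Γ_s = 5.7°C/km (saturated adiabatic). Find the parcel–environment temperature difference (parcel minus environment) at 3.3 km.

-1.18°C (parcel cooler than environment)

Parcel:
  1100 → 1800 m (dry, 9.9°C/km): ΔT = -9.9 × 0.7 = -6.93°C → T = 16.27°C
  1800 → 3300 m (saturated, 5.7°C/km): ΔT = -5.7 × 1.5 = -8.55°C → T = 7.72°C
Environment:
  1100 → 3300 m (environment, 6.5°C/km): ΔT = -6.5 × 2.2 = -14.3°C → T = 8.9°C
T_parcel − T_env = 7.72 − 8.9 = -1.18°C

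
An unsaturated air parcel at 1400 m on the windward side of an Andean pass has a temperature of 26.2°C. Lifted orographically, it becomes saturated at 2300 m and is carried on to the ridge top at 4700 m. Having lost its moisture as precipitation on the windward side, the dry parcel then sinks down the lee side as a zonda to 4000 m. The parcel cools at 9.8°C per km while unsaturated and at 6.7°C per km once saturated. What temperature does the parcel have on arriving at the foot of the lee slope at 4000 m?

1400 → 2300 m (dry, 9.8°C/km): ΔT = -9.8 × 0.9 = -8.82°C → T = 17.38°C
2300 → 4700 m (saturated, 6.7°C/km): ΔT = -6.7 × 2.4 = -16.08°C → T = 1.3°C
4700 → 4000 m (dry descent, 9.8°C/km): ΔT = +9.8 × 0.7 = +6.86°C → T = 8.16°C

8.16°C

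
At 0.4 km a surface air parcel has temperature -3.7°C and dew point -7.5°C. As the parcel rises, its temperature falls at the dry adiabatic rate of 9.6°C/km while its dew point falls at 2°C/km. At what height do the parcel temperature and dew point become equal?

0.9 km

T and T_d converge at 9.6 − 2 = 7.6°C per km
Height above start = (-3.7 − (-7.5)) / 7.6 = 0.5 km
LCL altitude = 400 m + 500 m = 900 m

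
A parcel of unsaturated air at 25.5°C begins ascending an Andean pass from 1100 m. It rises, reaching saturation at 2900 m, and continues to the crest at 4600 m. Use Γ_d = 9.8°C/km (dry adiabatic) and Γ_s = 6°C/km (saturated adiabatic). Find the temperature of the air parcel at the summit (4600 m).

-2.34°C

1100–2900 m, dry: Δz = 1.8 km ⇒ ΔT = -17.64°C; T = 7.86°C
2900–4600 m, saturated: Δz = 1.7 km ⇒ ΔT = -10.2°C; T = -2.34°C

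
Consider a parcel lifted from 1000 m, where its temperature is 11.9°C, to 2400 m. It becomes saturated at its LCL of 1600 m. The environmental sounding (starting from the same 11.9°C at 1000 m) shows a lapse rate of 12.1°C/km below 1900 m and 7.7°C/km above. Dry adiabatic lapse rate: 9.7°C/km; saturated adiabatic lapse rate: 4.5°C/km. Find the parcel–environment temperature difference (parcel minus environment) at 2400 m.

+5.32°C (parcel warmer than environment)

Parcel:
  From 1000 m to 1600 m (dry): cools by 9.7 × 0.6 = 5.82°C, giving 6.08°C.
  From 1600 m to 2400 m (saturated): cools by 4.5 × 0.8 = 3.6°C, giving 2.48°C.
Environment:
  From 1000 m to 1900 m (environment, lower layer): cools by 12.1 × 0.9 = 10.89°C, giving 1.01°C.
  From 1900 m to 2400 m (environment, upper layer): cools by 7.7 × 0.5 = 3.85°C, giving -2.84°C.
T_parcel − T_env = 2.48 − (-2.84) = +5.32°C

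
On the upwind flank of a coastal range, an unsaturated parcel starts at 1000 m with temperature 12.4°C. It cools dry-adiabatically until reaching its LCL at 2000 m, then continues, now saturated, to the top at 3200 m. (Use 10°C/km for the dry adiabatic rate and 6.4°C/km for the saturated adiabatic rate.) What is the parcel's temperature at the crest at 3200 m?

1000 → 2000 m (dry, 10°C/km): ΔT = -10 × 1 = -10°C → T = 2.4°C
2000 → 3200 m (saturated, 6.4°C/km): ΔT = -6.4 × 1.2 = -7.68°C → T = -5.28°C

-5.28°C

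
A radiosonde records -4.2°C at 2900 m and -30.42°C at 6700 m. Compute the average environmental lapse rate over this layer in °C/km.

Γ = −ΔT/Δz = (-4.2 − (-30.42)) / (6700 − 2900) m
  = 26.22°C / 3.8 km = 6.9°C/km

6.9°C/km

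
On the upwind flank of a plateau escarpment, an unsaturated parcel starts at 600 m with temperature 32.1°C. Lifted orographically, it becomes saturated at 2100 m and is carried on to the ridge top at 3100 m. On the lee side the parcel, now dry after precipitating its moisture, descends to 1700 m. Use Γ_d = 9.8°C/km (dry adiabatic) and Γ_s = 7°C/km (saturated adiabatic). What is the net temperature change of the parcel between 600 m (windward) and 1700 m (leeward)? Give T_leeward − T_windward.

Dry to 2100 m: -9.8 × 1.5 km = -14.7°C, so T = 17.4°C.
Saturated to 3100 m: -7 × 1 km = -7°C, so T = 10.4°C.
Dry descent to 1700 m: +9.8 × 1.4 km = +13.72°C, so T = 24.12°C.
Net change vs windward start: 24.12 − 32.1 = -7.98°C

-7.98°C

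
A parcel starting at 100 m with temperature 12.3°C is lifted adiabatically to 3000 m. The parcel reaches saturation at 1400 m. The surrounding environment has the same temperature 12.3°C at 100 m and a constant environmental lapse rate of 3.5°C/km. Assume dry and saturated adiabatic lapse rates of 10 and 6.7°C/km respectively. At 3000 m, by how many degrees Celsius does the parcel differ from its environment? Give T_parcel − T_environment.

-13.57°C (parcel cooler than environment)

Parcel:
  100–1400 m, dry: Δz = 1.3 km ⇒ ΔT = -13°C; T = -0.7°C
  1400–3000 m, saturated: Δz = 1.6 km ⇒ ΔT = -10.72°C; T = -11.42°C
Environment:
  100–3000 m, environment: Δz = 2.9 km ⇒ ΔT = -10.15°C; T = 2.15°C
T_parcel − T_env = -11.42 − 2.15 = -13.57°C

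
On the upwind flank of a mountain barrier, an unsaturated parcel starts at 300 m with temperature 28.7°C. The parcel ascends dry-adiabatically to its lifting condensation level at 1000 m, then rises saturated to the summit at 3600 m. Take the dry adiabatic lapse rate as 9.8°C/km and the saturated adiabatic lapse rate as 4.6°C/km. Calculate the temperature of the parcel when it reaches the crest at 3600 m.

300 → 1000 m (dry, 9.8°C/km): ΔT = -9.8 × 0.7 = -6.86°C → T = 21.84°C
1000 → 3600 m (saturated, 4.6°C/km): ΔT = -4.6 × 2.6 = -11.96°C → T = 9.88°C

9.88°C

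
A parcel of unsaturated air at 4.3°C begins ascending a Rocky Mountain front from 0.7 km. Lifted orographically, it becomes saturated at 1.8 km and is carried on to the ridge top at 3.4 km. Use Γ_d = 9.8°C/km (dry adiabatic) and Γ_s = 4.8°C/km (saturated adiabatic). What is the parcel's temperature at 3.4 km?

-14.16°C

700–1800 m, dry: Δz = 1.1 km ⇒ ΔT = -10.78°C; T = -6.48°C
1800–3400 m, saturated: Δz = 1.6 km ⇒ ΔT = -7.68°C; T = -14.16°C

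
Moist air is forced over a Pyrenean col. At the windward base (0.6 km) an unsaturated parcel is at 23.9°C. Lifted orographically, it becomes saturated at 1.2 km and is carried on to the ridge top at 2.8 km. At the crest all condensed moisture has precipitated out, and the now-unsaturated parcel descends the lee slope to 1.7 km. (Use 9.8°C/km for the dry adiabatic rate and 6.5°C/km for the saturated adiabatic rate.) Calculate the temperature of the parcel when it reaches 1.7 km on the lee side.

18.4°C

600–1200 m, dry: Δz = 0.6 km ⇒ ΔT = -5.88°C; T = 18.02°C
1200–2800 m, saturated: Δz = 1.6 km ⇒ ΔT = -10.4°C; T = 7.62°C
2800–1700 m, dry descent: Δz = 1.1 km ⇒ ΔT = +10.78°C; T = 18.4°C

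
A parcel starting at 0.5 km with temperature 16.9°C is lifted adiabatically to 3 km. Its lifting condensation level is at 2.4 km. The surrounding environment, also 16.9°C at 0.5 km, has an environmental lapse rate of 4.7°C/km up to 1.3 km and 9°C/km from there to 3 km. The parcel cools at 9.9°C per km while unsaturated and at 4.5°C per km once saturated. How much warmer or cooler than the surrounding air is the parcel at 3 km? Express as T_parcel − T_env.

Parcel:
  500 → 2400 m (dry, 9.9°C/km): ΔT = -9.9 × 1.9 = -18.81°C → T = -1.91°C
  2400 → 3000 m (saturated, 4.5°C/km): ΔT = -4.5 × 0.6 = -2.7°C → T = -4.61°C
Environment:
  500 → 1300 m (environment, lower layer, 4.7°C/km): ΔT = -4.7 × 0.8 = -3.76°C → T = 13.14°C
  1300 → 3000 m (environment, upper layer, 9°C/km): ΔT = -9 × 1.7 = -15.3°C → T = -2.16°C
T_parcel − T_env = -4.61 − (-2.16) = -2.45°C

-2.45°C (parcel cooler than environment)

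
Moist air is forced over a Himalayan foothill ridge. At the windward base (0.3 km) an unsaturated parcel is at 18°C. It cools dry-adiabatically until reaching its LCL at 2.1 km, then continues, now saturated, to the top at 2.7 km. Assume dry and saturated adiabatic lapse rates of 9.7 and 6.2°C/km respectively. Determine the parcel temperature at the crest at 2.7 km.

Dry to 2100 m: -9.7 × 1.8 km = -17.46°C, so T = 0.54°C.
Saturated to 2700 m: -6.2 × 0.6 km = -3.72°C, so T = -3.18°C.

-3.18°C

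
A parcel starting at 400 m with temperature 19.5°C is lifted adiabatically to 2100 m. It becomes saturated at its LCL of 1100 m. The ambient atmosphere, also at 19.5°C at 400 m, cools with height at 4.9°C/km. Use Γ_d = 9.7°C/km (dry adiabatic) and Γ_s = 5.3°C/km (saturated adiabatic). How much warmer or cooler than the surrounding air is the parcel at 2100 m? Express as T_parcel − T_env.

Parcel:
  400–1100 m, dry: Δz = 0.7 km ⇒ ΔT = -6.79°C; T = 12.71°C
  1100–2100 m, saturated: Δz = 1 km ⇒ ΔT = -5.3°C; T = 7.41°C
Environment:
  400–2100 m, environment: Δz = 1.7 km ⇒ ΔT = -8.33°C; T = 11.17°C
T_parcel − T_env = 7.41 − 11.17 = -3.76°C

-3.76°C (parcel cooler than environment)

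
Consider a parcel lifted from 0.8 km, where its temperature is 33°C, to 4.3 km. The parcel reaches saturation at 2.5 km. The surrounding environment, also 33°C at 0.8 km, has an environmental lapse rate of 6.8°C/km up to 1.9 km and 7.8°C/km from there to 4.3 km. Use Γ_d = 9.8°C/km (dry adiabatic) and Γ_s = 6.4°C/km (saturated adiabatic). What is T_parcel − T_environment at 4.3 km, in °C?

Parcel:
  800 → 2500 m (dry, 9.8°C/km): ΔT = -9.8 × 1.7 = -16.66°C → T = 16.34°C
  2500 → 4300 m (saturated, 6.4°C/km): ΔT = -6.4 × 1.8 = -11.52°C → T = 4.82°C
Environment:
  800 → 1900 m (environment, lower layer, 6.8°C/km): ΔT = -6.8 × 1.1 = -7.48°C → T = 25.52°C
  1900 → 4300 m (environment, upper layer, 7.8°C/km): ΔT = -7.8 × 2.4 = -18.72°C → T = 6.8°C
T_parcel − T_env = 4.82 − 6.8 = -1.98°C

-1.98°C (parcel cooler than environment)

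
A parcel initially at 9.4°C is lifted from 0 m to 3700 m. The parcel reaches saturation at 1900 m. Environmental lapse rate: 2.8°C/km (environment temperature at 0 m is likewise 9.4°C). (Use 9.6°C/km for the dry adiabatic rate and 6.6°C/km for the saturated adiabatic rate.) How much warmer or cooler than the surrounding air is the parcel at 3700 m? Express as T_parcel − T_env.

Parcel:
  0–1900 m, dry: Δz = 1.9 km ⇒ ΔT = -18.24°C; T = -8.84°C
  1900–3700 m, saturated: Δz = 1.8 km ⇒ ΔT = -11.88°C; T = -20.72°C
Environment:
  0–3700 m, environment: Δz = 3.7 km ⇒ ΔT = -10.36°C; T = -0.96°C
T_parcel − T_env = -20.72 − (-0.96) = -19.76°C

-19.76°C (parcel cooler than environment)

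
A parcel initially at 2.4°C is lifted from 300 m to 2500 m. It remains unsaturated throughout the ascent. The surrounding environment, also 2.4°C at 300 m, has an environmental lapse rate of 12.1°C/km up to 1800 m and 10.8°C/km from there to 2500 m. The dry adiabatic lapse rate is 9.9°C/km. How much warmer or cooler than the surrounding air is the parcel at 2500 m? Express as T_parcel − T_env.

Parcel:
  Dry to 2500 m: -9.9 × 2.2 km = -21.78°C, so T = -19.38°C.
Environment:
  Environment, lower layer to 1800 m: -12.1 × 1.5 km = -18.15°C, so T = -15.75°C.
  Environment, upper layer to 2500 m: -10.8 × 0.7 km = -7.56°C, so T = -23.31°C.
T_parcel − T_env = -19.38 − (-23.31) = +3.93°C

+3.93°C (parcel warmer than environment)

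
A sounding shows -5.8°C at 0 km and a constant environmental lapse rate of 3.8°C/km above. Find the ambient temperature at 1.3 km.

-10.74°C

From 0 m to 1300 m (environmental): cools by 3.8 × 1.3 = 4.94°C, giving -10.74°C.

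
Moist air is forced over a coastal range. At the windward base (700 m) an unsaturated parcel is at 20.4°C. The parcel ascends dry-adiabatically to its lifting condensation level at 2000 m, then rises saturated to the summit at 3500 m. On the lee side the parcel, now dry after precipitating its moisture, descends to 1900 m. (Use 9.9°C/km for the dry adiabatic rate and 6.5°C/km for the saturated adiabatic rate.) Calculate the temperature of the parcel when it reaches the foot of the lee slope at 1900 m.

13.62°C

Dry to 2000 m: -9.9 × 1.3 km = -12.87°C, so T = 7.53°C.
Saturated to 3500 m: -6.5 × 1.5 km = -9.75°C, so T = -2.22°C.
Dry descent to 1900 m: +9.9 × 1.6 km = +15.84°C, so T = 13.62°C.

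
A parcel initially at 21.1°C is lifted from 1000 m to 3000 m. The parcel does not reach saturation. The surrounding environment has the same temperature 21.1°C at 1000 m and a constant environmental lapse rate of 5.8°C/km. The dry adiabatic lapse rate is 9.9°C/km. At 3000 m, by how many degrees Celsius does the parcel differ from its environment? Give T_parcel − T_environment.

-8.2°C (parcel cooler than environment)

Parcel:
  1000–3000 m, dry: Δz = 2 km ⇒ ΔT = -19.8°C; T = 1.3°C
Environment:
  1000–3000 m, environment: Δz = 2 km ⇒ ΔT = -11.6°C; T = 9.5°C
T_parcel − T_env = 1.3 − 9.5 = -8.2°C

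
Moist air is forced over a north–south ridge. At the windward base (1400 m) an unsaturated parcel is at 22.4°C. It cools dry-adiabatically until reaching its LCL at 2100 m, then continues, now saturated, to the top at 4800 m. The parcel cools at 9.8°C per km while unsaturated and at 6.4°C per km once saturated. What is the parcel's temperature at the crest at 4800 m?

-1.74°C

1400 → 2100 m (dry, 9.8°C/km): ΔT = -9.8 × 0.7 = -6.86°C → T = 15.54°C
2100 → 4800 m (saturated, 6.4°C/km): ΔT = -6.4 × 2.7 = -17.28°C → T = -1.74°C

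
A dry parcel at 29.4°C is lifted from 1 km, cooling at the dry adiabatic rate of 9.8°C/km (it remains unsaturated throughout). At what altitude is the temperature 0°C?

4 km

Height above start = (29.4 − 0) / 9.8 = 3 km
Altitude = 1000 m + 3000 m = 4000 m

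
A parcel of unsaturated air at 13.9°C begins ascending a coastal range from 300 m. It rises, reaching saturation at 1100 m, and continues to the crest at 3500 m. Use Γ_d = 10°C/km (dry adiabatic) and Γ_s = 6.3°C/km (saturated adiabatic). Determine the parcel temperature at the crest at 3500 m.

-9.22°C

Dry to 1100 m: -10 × 0.8 km = -8°C, so T = 5.9°C.
Saturated to 3500 m: -6.3 × 2.4 km = -15.12°C, so T = -9.22°C.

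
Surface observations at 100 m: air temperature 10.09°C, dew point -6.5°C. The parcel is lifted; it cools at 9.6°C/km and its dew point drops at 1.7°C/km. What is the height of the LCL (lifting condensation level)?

2200 m

T and T_d converge at 9.6 − 1.7 = 7.9°C per km
Height above start = (10.09 − (-6.5)) / 7.9 = 2.1 km
LCL altitude = 100 m + 2100 m = 2200 m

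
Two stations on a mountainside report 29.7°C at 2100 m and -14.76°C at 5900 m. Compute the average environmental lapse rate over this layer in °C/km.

11.7°C/km

Γ = −ΔT/Δz = (29.7 − (-14.76)) / (5900 − 2100) m
  = 44.46°C / 3.8 km = 11.7°C/km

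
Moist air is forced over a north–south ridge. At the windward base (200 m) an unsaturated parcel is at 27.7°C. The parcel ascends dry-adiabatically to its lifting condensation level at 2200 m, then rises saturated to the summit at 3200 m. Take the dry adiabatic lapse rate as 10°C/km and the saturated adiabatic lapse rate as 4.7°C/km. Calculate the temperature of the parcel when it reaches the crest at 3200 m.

200–2200 m, dry: Δz = 2 km ⇒ ΔT = -20°C; T = 7.7°C
2200–3200 m, saturated: Δz = 1 km ⇒ ΔT = -4.7°C; T = 3°C

3°C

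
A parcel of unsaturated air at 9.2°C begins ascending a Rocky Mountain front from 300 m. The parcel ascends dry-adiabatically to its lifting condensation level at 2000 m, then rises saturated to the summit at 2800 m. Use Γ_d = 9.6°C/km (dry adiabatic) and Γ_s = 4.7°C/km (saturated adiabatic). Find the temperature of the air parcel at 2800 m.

From 300 m to 2000 m (dry): cools by 9.6 × 1.7 = 16.32°C, giving -7.12°C.
From 2000 m to 2800 m (saturated): cools by 4.7 × 0.8 = 3.76°C, giving -10.88°C.

-10.88°C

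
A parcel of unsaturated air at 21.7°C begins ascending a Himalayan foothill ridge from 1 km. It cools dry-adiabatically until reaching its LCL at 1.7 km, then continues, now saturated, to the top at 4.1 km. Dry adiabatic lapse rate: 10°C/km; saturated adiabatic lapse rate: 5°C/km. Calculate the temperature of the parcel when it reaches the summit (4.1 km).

1000 → 1700 m (dry, 10°C/km): ΔT = -10 × 0.7 = -7°C → T = 14.7°C
1700 → 4100 m (saturated, 5°C/km): ΔT = -5 × 2.4 = -12°C → T = 2.7°C

2.7°C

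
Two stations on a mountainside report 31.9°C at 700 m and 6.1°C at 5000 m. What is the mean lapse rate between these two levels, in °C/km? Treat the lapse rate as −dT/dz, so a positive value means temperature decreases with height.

6°C/km

Γ = −ΔT/Δz = (31.9 − 6.1) / (5000 − 700) m
  = 25.8°C / 4.3 km = 6°C/km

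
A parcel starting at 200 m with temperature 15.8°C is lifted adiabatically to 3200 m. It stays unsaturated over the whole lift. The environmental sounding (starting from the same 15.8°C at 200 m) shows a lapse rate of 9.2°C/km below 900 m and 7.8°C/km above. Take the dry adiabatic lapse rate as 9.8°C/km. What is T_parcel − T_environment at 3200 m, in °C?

-5.02°C (parcel cooler than environment)

Parcel:
  200–3200 m, dry: Δz = 3 km ⇒ ΔT = -29.4°C; T = -13.6°C
Environment:
  200–900 m, environment, lower layer: Δz = 0.7 km ⇒ ΔT = -6.44°C; T = 9.36°C
  900–3200 m, environment, upper layer: Δz = 2.3 km ⇒ ΔT = -17.94°C; T = -8.58°C
T_parcel − T_env = -13.6 − (-8.58) = -5.02°C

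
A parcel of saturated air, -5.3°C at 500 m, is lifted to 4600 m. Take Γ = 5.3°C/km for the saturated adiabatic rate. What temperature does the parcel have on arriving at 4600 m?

-27.03°C

Saturated adiabatic to 4600 m: -5.3 × 4.1 km = -21.73°C, so T = -27.03°C.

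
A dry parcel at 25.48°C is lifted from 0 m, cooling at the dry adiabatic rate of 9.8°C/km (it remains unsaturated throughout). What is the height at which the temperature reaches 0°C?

2600 m

Height above start = (25.48 − 0) / 9.8 = 2.6 km
Altitude = 0 m + 2600 m = 2600 m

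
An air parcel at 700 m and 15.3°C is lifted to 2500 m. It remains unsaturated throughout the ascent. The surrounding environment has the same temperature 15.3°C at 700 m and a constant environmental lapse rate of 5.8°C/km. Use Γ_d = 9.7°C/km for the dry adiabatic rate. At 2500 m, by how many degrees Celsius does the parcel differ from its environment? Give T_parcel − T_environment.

-7.02°C (parcel cooler than environment)

Parcel:
  Dry to 2500 m: -9.7 × 1.8 km = -17.46°C, so T = -2.16°C.
Environment:
  Environment to 2500 m: -5.8 × 1.8 km = -10.44°C, so T = 4.86°C.
T_parcel − T_env = -2.16 − 4.86 = -7.02°C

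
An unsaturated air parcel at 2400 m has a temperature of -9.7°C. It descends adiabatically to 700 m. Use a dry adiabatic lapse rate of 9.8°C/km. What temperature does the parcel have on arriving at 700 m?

From 2400 m to 700 m (dry adiabatic): warms by 9.8 × 1.7 = 16.66°C, giving 6.96°C.

6.96°C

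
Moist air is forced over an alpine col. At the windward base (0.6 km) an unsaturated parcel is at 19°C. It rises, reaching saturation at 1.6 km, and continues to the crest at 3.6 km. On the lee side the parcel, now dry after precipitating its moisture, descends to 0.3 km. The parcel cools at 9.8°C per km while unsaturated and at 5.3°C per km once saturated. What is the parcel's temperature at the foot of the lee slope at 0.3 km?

From 600 m to 1600 m (dry): cools by 9.8 × 1 = 9.8°C, giving 9.2°C.
From 1600 m to 3600 m (saturated): cools by 5.3 × 2 = 10.6°C, giving -1.4°C.
From 3600 m to 300 m (dry descent): warms by 9.8 × 3.3 = 32.34°C, giving 30.94°C.

30.94°C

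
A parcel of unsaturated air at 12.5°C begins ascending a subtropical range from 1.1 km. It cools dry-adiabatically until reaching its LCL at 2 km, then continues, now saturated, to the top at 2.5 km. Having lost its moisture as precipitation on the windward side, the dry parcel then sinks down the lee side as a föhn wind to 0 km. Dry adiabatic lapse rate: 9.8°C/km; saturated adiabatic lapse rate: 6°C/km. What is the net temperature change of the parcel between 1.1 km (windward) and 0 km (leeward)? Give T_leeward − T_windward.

From 1100 m to 2000 m (dry): cools by 9.8 × 0.9 = 8.82°C, giving 3.68°C.
From 2000 m to 2500 m (saturated): cools by 6 × 0.5 = 3°C, giving 0.68°C.
From 2500 m to 0 m (dry descent): warms by 9.8 × 2.5 = 24.5°C, giving 25.18°C.
Net change vs windward start: 25.18 − 12.5 = +12.68°C

+12.68°C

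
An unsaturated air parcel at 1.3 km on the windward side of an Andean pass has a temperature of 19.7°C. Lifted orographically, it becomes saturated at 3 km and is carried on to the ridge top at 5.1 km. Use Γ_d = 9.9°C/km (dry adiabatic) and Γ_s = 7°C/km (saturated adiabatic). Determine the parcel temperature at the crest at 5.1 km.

Dry to 3000 m: -9.9 × 1.7 km = -16.83°C, so T = 2.87°C.
Saturated to 5100 m: -7 × 2.1 km = -14.7°C, so T = -11.83°C.

-11.83°C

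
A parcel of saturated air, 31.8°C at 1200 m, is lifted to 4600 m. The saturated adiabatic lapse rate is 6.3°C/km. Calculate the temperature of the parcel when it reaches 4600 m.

1200–4600 m, saturated adiabatic: Δz = 3.4 km ⇒ ΔT = -21.42°C; T = 10.38°C

10.38°C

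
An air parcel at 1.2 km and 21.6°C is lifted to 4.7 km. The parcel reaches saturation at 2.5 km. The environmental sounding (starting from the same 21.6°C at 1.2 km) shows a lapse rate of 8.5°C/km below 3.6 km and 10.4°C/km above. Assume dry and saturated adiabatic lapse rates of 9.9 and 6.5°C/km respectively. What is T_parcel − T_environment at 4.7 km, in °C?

Parcel:
  1200–2500 m, dry: Δz = 1.3 km ⇒ ΔT = -12.87°C; T = 8.73°C
  2500–4700 m, saturated: Δz = 2.2 km ⇒ ΔT = -14.3°C; T = -5.57°C
Environment:
  1200–3600 m, environment, lower layer: Δz = 2.4 km ⇒ ΔT = -20.4°C; T = 1.2°C
  3600–4700 m, environment, upper layer: Δz = 1.1 km ⇒ ΔT = -11.44°C; T = -10.24°C
T_parcel − T_env = -5.57 − (-10.24) = +4.67°C

+4.67°C (parcel warmer than environment)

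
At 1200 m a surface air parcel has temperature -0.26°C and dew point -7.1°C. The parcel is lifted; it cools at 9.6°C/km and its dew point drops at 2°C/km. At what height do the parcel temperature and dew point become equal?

2100 m

T and T_d converge at 9.6 − 2 = 7.6°C per km
Height above start = (-0.26 − (-7.1)) / 7.6 = 0.9 km
LCL altitude = 1200 m + 900 m = 2100 m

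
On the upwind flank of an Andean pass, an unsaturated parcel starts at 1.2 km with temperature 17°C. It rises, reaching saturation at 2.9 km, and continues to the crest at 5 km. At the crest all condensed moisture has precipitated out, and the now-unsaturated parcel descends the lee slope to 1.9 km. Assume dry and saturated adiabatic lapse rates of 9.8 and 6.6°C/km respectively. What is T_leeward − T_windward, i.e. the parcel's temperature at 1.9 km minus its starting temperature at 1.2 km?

From 1200 m to 2900 m (dry): cools by 9.8 × 1.7 = 16.66°C, giving 0.34°C.
From 2900 m to 5000 m (saturated): cools by 6.6 × 2.1 = 13.86°C, giving -13.52°C.
From 5000 m to 1900 m (dry descent): warms by 9.8 × 3.1 = 30.38°C, giving 16.86°C.
Net change vs windward start: 16.86 − 17 = -0.14°C

-0.14°C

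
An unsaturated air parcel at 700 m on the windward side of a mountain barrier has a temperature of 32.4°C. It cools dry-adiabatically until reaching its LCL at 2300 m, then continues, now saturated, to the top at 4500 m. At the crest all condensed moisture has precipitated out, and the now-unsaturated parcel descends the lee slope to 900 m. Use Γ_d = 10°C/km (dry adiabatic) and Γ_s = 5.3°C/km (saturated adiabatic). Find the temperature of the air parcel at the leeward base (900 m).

700 → 2300 m (dry, 10°C/km): ΔT = -10 × 1.6 = -16°C → T = 16.4°C
2300 → 4500 m (saturated, 5.3°C/km): ΔT = -5.3 × 2.2 = -11.66°C → T = 4.74°C
4500 → 900 m (dry descent, 10°C/km): ΔT = +10 × 3.6 = +36°C → T = 40.74°C

40.74°C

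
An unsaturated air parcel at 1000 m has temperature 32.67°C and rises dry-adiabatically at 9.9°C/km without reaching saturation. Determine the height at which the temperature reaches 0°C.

4300 m

Height above start = (32.67 − 0) / 9.9 = 3.3 km
Altitude = 1000 m + 3300 m = 4300 m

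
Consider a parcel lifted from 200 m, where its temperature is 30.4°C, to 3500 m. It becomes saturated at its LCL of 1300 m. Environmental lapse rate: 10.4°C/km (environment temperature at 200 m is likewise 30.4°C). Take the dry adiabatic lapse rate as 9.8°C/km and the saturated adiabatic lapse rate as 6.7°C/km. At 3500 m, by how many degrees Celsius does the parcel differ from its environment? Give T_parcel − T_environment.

Parcel:
  200–1300 m, dry: Δz = 1.1 km ⇒ ΔT = -10.78°C; T = 19.62°C
  1300–3500 m, saturated: Δz = 2.2 km ⇒ ΔT = -14.74°C; T = 4.88°C
Environment:
  200–3500 m, environment: Δz = 3.3 km ⇒ ΔT = -34.32°C; T = -3.92°C
T_parcel − T_env = 4.88 − (-3.92) = +8.8°C

+8.8°C (parcel warmer than environment)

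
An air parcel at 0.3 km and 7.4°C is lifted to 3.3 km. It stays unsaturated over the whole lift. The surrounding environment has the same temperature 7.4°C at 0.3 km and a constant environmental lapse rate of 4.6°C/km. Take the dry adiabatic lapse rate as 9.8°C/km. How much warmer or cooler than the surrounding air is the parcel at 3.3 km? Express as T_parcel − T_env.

-15.6°C (parcel cooler than environment)

Parcel:
  Dry to 3300 m: -9.8 × 3 km = -29.4°C, so T = -22°C.
Environment:
  Environment to 3300 m: -4.6 × 3 km = -13.8°C, so T = -6.4°C.
T_parcel − T_env = -22 − (-6.4) = -15.6°C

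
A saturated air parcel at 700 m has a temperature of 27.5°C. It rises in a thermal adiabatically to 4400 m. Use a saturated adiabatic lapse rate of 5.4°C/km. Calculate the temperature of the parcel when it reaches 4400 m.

7.52°C

700 → 4400 m (saturated adiabatic, 5.4°C/km): ΔT = -5.4 × 3.7 = -19.98°C → T = 7.52°C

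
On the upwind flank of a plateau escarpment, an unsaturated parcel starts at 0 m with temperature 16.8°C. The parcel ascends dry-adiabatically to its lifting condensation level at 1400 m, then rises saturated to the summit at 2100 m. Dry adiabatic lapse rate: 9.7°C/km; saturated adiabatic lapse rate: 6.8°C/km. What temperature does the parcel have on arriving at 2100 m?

0–1400 m, dry: Δz = 1.4 km ⇒ ΔT = -13.58°C; T = 3.22°C
1400–2100 m, saturated: Δz = 0.7 km ⇒ ΔT = -4.76°C; T = -1.54°C

-1.54°C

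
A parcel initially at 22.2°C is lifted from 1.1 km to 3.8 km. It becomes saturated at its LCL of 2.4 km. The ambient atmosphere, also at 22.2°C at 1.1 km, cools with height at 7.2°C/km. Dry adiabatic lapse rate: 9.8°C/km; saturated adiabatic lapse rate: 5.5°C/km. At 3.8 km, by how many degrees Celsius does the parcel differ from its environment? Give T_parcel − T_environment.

-1°C (parcel cooler than environment)

Parcel:
  1100–2400 m, dry: Δz = 1.3 km ⇒ ΔT = -12.74°C; T = 9.46°C
  2400–3800 m, saturated: Δz = 1.4 km ⇒ ΔT = -7.7°C; T = 1.76°C
Environment:
  1100–3800 m, environment: Δz = 2.7 km ⇒ ΔT = -19.44°C; T = 2.76°C
T_parcel − T_env = 1.76 − 2.76 = -1°C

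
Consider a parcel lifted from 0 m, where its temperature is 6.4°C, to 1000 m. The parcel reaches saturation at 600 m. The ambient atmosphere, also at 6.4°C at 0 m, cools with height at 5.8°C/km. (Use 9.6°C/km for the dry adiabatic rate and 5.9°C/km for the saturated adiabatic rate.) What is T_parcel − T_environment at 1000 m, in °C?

Parcel:
  0 → 600 m (dry, 9.6°C/km): ΔT = -9.6 × 0.6 = -5.76°C → T = 0.64°C
  600 → 1000 m (saturated, 5.9°C/km): ΔT = -5.9 × 0.4 = -2.36°C → T = -1.72°C
Environment:
  0 → 1000 m (environment, 5.8°C/km): ΔT = -5.8 × 1 = -5.8°C → T = 0.6°C
T_parcel − T_env = -1.72 − 0.6 = -2.32°C

-2.32°C (parcel cooler than environment)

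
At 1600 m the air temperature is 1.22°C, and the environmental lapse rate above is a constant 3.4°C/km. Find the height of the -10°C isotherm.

Height above start = (1.22 − (-10)) / 3.4 = 3.3 km
Altitude = 1600 m + 3300 m = 4900 m

4900 m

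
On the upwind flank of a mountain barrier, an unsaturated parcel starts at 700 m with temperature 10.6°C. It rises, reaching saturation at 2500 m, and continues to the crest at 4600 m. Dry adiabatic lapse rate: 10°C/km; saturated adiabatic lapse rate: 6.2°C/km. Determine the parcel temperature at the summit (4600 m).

700 → 2500 m (dry, 10°C/km): ΔT = -10 × 1.8 = -18°C → T = -7.4°C
2500 → 4600 m (saturated, 6.2°C/km): ΔT = -6.2 × 2.1 = -13.02°C → T = -20.42°C

-20.42°C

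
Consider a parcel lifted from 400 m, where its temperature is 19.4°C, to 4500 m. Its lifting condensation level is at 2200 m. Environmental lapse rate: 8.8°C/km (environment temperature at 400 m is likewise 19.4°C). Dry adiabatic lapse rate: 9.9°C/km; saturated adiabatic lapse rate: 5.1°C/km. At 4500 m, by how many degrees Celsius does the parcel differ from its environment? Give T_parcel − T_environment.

Parcel:
  Dry to 2200 m: -9.9 × 1.8 km = -17.82°C, so T = 1.58°C.
  Saturated to 4500 m: -5.1 × 2.3 km = -11.73°C, so T = -10.15°C.
Environment:
  Environment to 4500 m: -8.8 × 4.1 km = -36.08°C, so T = -16.68°C.
T_parcel − T_env = -10.15 − (-16.68) = +6.53°C

+6.53°C (parcel warmer than environment)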